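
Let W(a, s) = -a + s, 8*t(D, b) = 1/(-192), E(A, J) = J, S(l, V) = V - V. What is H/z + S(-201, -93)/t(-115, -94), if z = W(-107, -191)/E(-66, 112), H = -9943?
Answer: 39772/3 ≈ 13257.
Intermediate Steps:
S(l, V) = 0
t(D, b) = -1/1536 (t(D, b) = (⅛)/(-192) = (⅛)*(-1/192) = -1/1536)
W(a, s) = s - a
z = -¾ (z = (-191 - 1*(-107))/112 = (-191 + 107)*(1/112) = -84*1/112 = -¾ ≈ -0.75000)
H/z + S(-201, -93)/t(-115, -94) = -9943/(-¾) + 0/(-1/1536) = -9943*(-4/3) + 0*(-1536) = 39772/3 + 0 = 39772/3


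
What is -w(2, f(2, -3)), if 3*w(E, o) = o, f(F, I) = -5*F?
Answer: 10/3 ≈ 3.3333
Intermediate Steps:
w(E, o) = o/3
-w(2, f(2, -3)) = -(-5*2)/3 = -(-10)/3 = -1*(-10/3) = 10/3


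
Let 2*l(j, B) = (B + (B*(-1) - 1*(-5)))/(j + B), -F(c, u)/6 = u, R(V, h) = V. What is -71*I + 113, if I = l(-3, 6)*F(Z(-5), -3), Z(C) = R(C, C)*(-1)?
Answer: -952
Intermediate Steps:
Z(C) = -C (Z(C) = C*(-1) = -C)
F(c, u) = -6*u
l(j, B) = 5/(2*(B + j)) (l(j, B) = ((B + (B*(-1) - 1*(-5)))/(j + B))/2 = ((B + (-B + 5))/(B + j))/2 = ((B + (5 - B))/(B + j))/2 = (5/(B + j))/2 = 5/(2*(B + j)))
I = 15 (I = (5/(2*(6 - 3)))*(-6*(-3)) = ((5/2)/3)*18 = ((5/2)*(⅓))*18 = (⅚)*18 = 15)
-71*I + 113 = -71*15 + 113 = -1065 + 113 = -952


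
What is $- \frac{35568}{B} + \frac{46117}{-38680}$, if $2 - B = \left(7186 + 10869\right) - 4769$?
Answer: $\frac{21198667}{14272920} \approx 1.4852$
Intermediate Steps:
$B = -13284$ ($B = 2 - \left(\left(7186 + 10869\right) - 4769\right) = 2 - \left(18055 - 4769\right) = 2 - 13286 = -13284$)
$- \frac{35568}{B} + \frac{46117}{-38680} = - \frac{35568}{-13284} + \frac{46117}{-38680} = \left(-35568\right) \left(- \frac{1}{13284}\right) + 46117 \left(- \frac{1}{38680}\right) = \frac{988}{369} - \frac{46117}{38680} = \frac{21198667}{14272920}$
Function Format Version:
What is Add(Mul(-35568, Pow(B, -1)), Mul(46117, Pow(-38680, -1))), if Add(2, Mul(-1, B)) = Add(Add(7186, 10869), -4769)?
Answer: Rational(21198667, 14272920) ≈ 1.4852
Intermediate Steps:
B = -13284 (B = Add(2, Mul(-1, Add(Add(7186, 10869), -4769))) = Add(2, Mul(-1, Add(18055, -4769))) = Add(2, Mul(-1, 13286)) = Add(2, -13286) = -13284)
Add(Mul(-35568, Pow(B, -1)), Mul(46117, Pow(-38680, -1))) = Add(Mul(-35568, Pow(-13284, -1)), Mul(46117, Pow(-38680, -1))) = Add(Mul(-35568, Rational(-1, 13284)), Mul(46117, Rational(-1, 38680))) = Add(Rational(988, 369), Rational(-46117, 38680)) = Rational(21198667, 14272920)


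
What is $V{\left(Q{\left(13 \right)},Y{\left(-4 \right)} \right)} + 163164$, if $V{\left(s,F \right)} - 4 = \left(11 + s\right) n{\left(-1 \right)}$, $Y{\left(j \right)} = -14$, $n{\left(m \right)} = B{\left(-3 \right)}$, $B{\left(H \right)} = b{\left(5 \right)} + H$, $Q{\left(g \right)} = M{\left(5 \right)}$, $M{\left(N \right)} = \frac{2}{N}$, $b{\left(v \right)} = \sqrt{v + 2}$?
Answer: $\frac{815669}{5} + \frac{57 \sqrt{7}}{5} \approx 1.6316 \cdot 10^{5}$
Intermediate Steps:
$b{\left(v \right)} = \sqrt{2 + v}$
$Q{\left(g \right)} = \frac{2}{5}$
$B{\left(H \right)} = H + \sqrt{7}$ ($B{\left(H \right)} = \sqrt{2 + 5} + H = \sqrt{7} + H = H + \sqrt{7}$)
$n{\left(m \right)} = -3 + \sqrt{7}$
$V{\left(s,F \right)} = 4 + \left(-3 + \sqrt{7}\right) \left(11 + s\right)$ ($V{\left(s,F \right)} = 4 + \left(11 + s\right) \left(-3 + \sqrt{7}\right) = 4 + \left(-3 + \sqrt{7}\right) \left(11 + s\right)$)
$V{\left(Q{\left(13 \right)},Y{\left(-4 \right)} \right)} + 163164 = \left(-29 + 11 \sqrt{7} - \frac{2 \left(3 - \sqrt{7}\right)}{5}\right) + 163164 = \left(-29 + 11 \sqrt{7} - \left(\frac{6}{5} - \frac{2 \sqrt{7}}{5}\right)\right) + 163164 = \left(- \frac{151}{5} + \frac{57 \sqrt{7}}{5}\right) + 163164 = \frac{815669}{5} + \frac{57 \sqrt{7}}{5}$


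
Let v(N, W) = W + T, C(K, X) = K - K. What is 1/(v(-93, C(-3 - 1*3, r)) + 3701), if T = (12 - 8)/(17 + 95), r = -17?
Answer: 28/103629 ≈ 0.00027019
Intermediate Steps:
C(K, X) = 0
T = 1/28 (T = 4/112 = 4*(1/112) = 1/28 ≈ 0.035714)
v(N, W) = 1/28 + W (v(N, W) = W + 1/28 = 1/28 + W)
1/(v(-93, C(-3 - 1*3, r)) + 3701) = 1/((1/28 + 0) + 3701) = 1/(1/28 + 3701) = 1/(103629/28) = 28/103629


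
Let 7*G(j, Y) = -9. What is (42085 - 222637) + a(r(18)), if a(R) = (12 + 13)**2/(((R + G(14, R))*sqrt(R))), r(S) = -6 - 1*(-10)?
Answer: -6856601/38 ≈ -1.8044e+5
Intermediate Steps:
G(j, Y) = -9/7 (G(j, Y) = (1/7)*(-9) = -9/7)
r(S) = 4 (r(S) = -6 + 10 = 4)
a(R) = 625/(sqrt(R)*(-9/7 + R)) (a(R) = (12 + 13)**2/(((R - 9/7)*sqrt(R))) = 25**2/(((-9/7 + R)*sqrt(R))) = 625/((sqrt(R)*(-9/7 + R))) = 625*(1/(sqrt(R)*(-9/7 + R))) = 625/(sqrt(R)*(-9/7 + R)))
(42085 - 222637) + a(r(18)) = (42085 - 222637) + 4375/(sqrt(4)*(-9 + 7*4)) = -180552 + 4375*(1/2)/(-9 + 28) = -180552 + 4375*(1/2)/19 = -180552 + 4375*(1/2)*(1/19) = -180552 + 4375/38 = -6856601/38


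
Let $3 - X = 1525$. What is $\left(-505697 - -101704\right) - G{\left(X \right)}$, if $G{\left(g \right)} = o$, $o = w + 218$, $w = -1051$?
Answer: $-403160$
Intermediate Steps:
$o = -833$ ($o = -1051 + 218 = -833$)
$X = -1522$ ($X = 3 - 1525 = -1522$)
$G{\left(g \right)} = -833$
$\left(-505697 - -101704\right) - G{\left(X \right)} = \left(-505697 - -101704\right) - -833 = \left(-505697 + 101704\right) + 833 = -403993 + 833 = -403160$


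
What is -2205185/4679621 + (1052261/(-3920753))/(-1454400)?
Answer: -12574716684158518919/26684804815717147200 ≈ -0.47123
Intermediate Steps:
-2205185/4679621 + (1052261/(-3920753))/(-1454400) = -2205185*1/4679621 + (1052261*(-1/3920753))*(-1/1454400) = -2205185/4679621 - 1052261/3920753*(-1/1454400) = -2205185/4679621 + 1052261/5702343163200 = -12574716684158518919/26684804815717147200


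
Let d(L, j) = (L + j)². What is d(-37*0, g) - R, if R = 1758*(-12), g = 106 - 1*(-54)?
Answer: 46696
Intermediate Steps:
g = 160 (g = 106 + 54 = 160)
R = -21096
d(-37*0, g) - R = (-37*0 + 160)² - 1*(-21096) = (0 + 160)² + 21096 = 160² + 21096 = 25600 + 21096 = 46696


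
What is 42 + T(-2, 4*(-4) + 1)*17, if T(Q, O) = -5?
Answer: -43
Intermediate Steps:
42 + T(-2, 4*(-4) + 1)*17 = 42 - 5*17 = 42 - 85 = -43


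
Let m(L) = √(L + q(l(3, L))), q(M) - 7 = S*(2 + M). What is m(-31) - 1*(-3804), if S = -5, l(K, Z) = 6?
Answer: 3804 + 8*I ≈ 3804.0 + 8.0*I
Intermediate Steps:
q(M) = -3 - 5*M (q(M) = 7 - 5*(2 + M) = 7 + (-10 - 5*M) = -3 - 5*M)
m(L) = √(-33 + L) (m(L) = √(L + (-3 - 5*6)) = √(L + (-3 - 30)) = √(L - 33) = √(-33 + L))
m(-31) - 1*(-3804) = √(-33 - 31) - 1*(-3804) = √(-64) + 3804 = 8*I + 3804 = 3804 + 8*I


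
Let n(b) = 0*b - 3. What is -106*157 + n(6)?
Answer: -16645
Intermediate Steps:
n(b) = -3 (n(b) = 0 - 3 = -3)
-106*157 + n(6) = -106*157 - 3 = -16642 - 3 = -16645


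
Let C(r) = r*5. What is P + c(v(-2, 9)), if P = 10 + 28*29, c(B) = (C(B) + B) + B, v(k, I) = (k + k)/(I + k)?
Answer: 818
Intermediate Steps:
C(r) = 5*r
v(k, I) = 2*k/(I + k) (v(k, I) = (2*k)/(I + k) = 2*k/(I + k))
c(B) = 7*B (c(B) = (5*B + B) + B = 6*B + B = 7*B)
P = 822 (P = 10 + 812 = 822)
P + c(v(-2, 9)) = 822 + 7*(2*(-2)/(9 - 2)) = 822 + 7*(2*(-2)/7) = 822 + 7*(2*(-2)*(⅐)) = 822 + 7*(-4/7) = 822 - 4 = 818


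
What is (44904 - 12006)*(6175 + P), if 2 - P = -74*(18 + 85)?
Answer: 453959502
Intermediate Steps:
P = 7624 (P = 2 - (-74)*(18 + 85) = 2 - (-74)*103 = 2 - 1*(-7622) = 2 + 7622 = 7624)
(44904 - 12006)*(6175 + P) = (44904 - 12006)*(6175 + 7624) = 32898*13799 = 453959502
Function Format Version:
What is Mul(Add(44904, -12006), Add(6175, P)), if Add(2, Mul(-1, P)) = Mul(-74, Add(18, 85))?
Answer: 453959502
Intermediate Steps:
P = 7624 (P = Add(2, Mul(-1, Mul(-74, Add(18, 85)))) = Add(2, Mul(-1, Mul(-74, 103))) = Add(2, Mul(-1, -7622)) = Add(2, 7622) = 7624)
Mul(Add(44904, -12006), Add(6175, P)) = Mul(Add(44904, -12006), Add(6175, 7624)) = Mul(32898, 13799) = 453959502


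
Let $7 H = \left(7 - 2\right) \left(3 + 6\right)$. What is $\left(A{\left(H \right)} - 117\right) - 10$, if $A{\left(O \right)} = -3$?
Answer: $-130$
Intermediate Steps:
$H = \frac{45}{7}$ ($H = \frac{\left(7 - 2\right) \left(3 + 6\right)}{7} = \frac{5 \cdot 9}{7} = \frac{1}{7} \cdot 45 = \frac{45}{7} \approx 6.4286$)
$\left(A{\left(H \right)} - 117\right) - 10 = \left(-3 - 117\right) - 10 = -120 - 10 = -130$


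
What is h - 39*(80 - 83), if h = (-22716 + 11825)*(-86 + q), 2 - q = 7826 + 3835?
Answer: 127914912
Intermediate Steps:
q = -11659 (q = 2 - (7826 + 3835) = 2 - 1*11661 = 2 - 11661 = -11659)
h = 127914795 (h = (-22716 + 11825)*(-86 - 11659) = -10891*(-11745) = 127914795)
h - 39*(80 - 83) = 127914795 - 39*(80 - 83) = 127914795 - 39*(-3) = 127914795 + 117 = 127914912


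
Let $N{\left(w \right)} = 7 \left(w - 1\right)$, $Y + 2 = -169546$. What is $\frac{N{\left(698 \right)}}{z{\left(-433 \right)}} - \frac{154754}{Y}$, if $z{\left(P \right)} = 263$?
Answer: $\frac{433962497}{22295562} \approx 19.464$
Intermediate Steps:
$Y = -169548$ ($Y = -2 - 169546 = -169548$)
$N{\left(w \right)} = -7 + 7 w$ ($N{\left(w \right)} = 7 \left(-1 + w\right) = -7 + 7 w$)
$\frac{N{\left(698 \right)}}{z{\left(-433 \right)}} - \frac{154754}{Y} = \frac{-7 + 7 \cdot 698}{263} - \frac{154754}{-169548} = \left(-7 + 4886\right) \frac{1}{263} - - \frac{77377}{84774} = 4879 \cdot \frac{1}{263} + \frac{77377}{84774} = \frac{4879}{263} + \frac{77377}{84774} = \frac{433962497}{22295562}$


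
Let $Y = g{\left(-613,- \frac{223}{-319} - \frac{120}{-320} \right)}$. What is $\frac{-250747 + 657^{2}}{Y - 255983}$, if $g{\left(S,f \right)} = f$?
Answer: $- \frac{461661904}{653265875} \approx -0.7067$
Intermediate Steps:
$Y = \frac{2741}{2552}$ ($Y = - \frac{223}{-319} - \frac{120}{-320} = \left(-223\right) \left(- \frac{1}{319}\right) - - \frac{3}{8} = \frac{223}{319} + \frac{3}{8} = \frac{2741}{2552} \approx 1.0741$)
$\frac{-250747 + 657^{2}}{Y - 255983} = \frac{-250747 + 657^{2}}{\frac{2741}{2552} - 255983} = \frac{-250747 + 431649}{- \frac{653265875}{2552}} = 180902 \left(- \frac{2552}{653265875}\right) = - \frac{461661904}{653265875}$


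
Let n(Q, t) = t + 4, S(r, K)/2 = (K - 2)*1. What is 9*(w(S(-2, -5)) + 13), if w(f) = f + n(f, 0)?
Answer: 27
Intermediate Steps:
S(r, K) = -4 + 2*K (S(r, K) = 2*((K - 2)*1) = 2*((-2 + K)*1) = 2*(-2 + K) = -4 + 2*K)
n(Q, t) = 4 + t
w(f) = 4 + f (w(f) = f + (4 + 0) = f + 4 = 4 + f)
9*(w(S(-2, -5)) + 13) = 9*((4 + (-4 + 2*(-5))) + 13) = 9*((4 + (-4 - 10)) + 13) = 9*((4 - 14) + 13) = 9*(-10 + 13) = 9*3 = 27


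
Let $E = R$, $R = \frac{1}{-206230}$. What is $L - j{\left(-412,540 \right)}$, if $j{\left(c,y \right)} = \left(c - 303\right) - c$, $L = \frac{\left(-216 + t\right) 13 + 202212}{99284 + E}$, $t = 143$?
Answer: $\frac{6245534282147}{20475339319} \approx 305.03$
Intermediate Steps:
$R = - \frac{1}{206230} \approx -4.849 \cdot 10^{-6}$
$E = - \frac{1}{206230} \approx -4.849 \cdot 10^{-6}$
$L = \frac{41506468490}{20475339319}$ ($L = \frac{\left(-216 + 143\right) 13 + 202212}{99284 - \frac{1}{206230}} = \frac{\left(-73\right) 13 + 202212}{\frac{20475339319}{206230}} = \left(-949 + 202212\right) \frac{206230}{20475339319} = 201263 \cdot \frac{206230}{20475339319} = \frac{41506468490}{20475339319} \approx 2.0271$)
$j{\left(c,y \right)} = -303$ ($j{\left(c,y \right)} = \left(c - 303\right) - c = \left(-303 + c\right) - c = -303$)
$L - j{\left(-412,540 \right)} = \frac{41506468490}{20475339319} - -303 = \frac{41506468490}{20475339319} + 303 = \frac{6245534282147}{20475339319}$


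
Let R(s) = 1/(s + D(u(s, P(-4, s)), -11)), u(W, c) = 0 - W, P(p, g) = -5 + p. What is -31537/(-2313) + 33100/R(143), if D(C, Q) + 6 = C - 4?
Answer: -765571463/2313 ≈ -3.3099e+5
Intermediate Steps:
u(W, c) = -W
D(C, Q) = -10 + C (D(C, Q) = -6 + (C - 4) = -6 + (-4 + C) = -10 + C)
R(s) = -⅒ (R(s) = 1/(s + (-10 - s)) = 1/(-10) = -⅒)
-31537/(-2313) + 33100/R(143) = -31537/(-2313) + 33100/(-⅒) = -31537*(-1/2313) + 33100*(-10) = 31537/2313 - 331000 = -765571463/2313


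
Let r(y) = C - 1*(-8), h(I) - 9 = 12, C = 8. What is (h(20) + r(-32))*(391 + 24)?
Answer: 15355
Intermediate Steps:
h(I) = 21 (h(I) = 9 + 12 = 21)
r(y) = 16 (r(y) = 8 - 1*(-8) = 8 + 8 = 16)
(h(20) + r(-32))*(391 + 24) = (21 + 16)*(391 + 24) = 37*415 = 15355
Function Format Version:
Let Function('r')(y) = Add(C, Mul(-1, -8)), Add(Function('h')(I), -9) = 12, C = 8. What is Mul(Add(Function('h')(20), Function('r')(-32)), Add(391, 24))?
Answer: 15355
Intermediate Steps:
Function('h')(I) = 21 (Function('h')(I) = Add(9, 12) = 21)
Function('r')(y) = 16 (Function('r')(y) = Add(8, Mul(-1, -8)) = Add(8, 8) = 16)
Mul(Add(Function('h')(20), Function('r')(-32)), Add(391, 24)) = Mul(Add(21, 16), Add(391, 24)) = Mul(37, 415) = 15355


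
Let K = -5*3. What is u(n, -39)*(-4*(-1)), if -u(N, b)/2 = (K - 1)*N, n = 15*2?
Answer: 3840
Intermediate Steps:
n = 30
K = -15
u(N, b) = 32*N (u(N, b) = -2*(-15 - 1)*N = -(-32)*N = 32*N)
u(n, -39)*(-4*(-1)) = (32*30)*(-4*(-1)) = 960*4 = 3840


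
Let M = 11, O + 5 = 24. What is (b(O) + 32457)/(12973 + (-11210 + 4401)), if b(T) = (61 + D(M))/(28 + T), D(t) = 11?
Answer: 1525551/289708 ≈ 5.2658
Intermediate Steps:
O = 19 (O = -5 + 24 = 19)
b(T) = 72/(28 + T) (b(T) = (61 + 11)/(28 + T) = 72/(28 + T))
(b(O) + 32457)/(12973 + (-11210 + 4401)) = (72/(28 + 19) + 32457)/(12973 + (-11210 + 4401)) = (72/47 + 32457)/(12973 - 6809) = (72*(1/47) + 32457)/6164 = (72/47 + 32457)*(1/6164) = (1525551/47)*(1/6164) = 1525551/289708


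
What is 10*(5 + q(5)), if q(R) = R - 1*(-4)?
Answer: 140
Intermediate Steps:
q(R) = 4 + R (q(R) = R + 4 = 4 + R)
10*(5 + q(5)) = 10*(5 + (4 + 5)) = 10*(5 + 9) = 10*14 = 140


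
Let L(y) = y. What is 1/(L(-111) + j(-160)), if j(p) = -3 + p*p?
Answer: 1/25486 ≈ 3.9237e-5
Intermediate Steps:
j(p) = -3 + p**2
1/(L(-111) + j(-160)) = 1/(-111 + (-3 + (-160)**2)) = 1/(-111 + (-3 + 25600)) = 1/(-111 + 25597) = 1/25486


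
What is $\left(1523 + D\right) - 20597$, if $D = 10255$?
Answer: $-8819$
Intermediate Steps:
$\left(1523 + D\right) - 20597 = \left(1523 + 10255\right) - 20597 = 11778 - 20597 = -8819$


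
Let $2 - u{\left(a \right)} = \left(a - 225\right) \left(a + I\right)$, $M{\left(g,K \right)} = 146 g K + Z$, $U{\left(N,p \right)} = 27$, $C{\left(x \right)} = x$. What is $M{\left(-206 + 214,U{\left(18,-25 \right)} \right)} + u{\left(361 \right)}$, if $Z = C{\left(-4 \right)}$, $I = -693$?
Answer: $76686$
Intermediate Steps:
$Z = -4$
$M{\left(g,K \right)} = -4 + 146 K g$ ($M{\left(g,K \right)} = 146 g K - 4 = 146 K g - 4 = -4 + 146 K g$)
$u{\left(a \right)} = 2 - \left(-693 + a\right) \left(-225 + a\right)$ ($u{\left(a \right)} = 2 - \left(a - 225\right) \left(a - 693\right) = 2 - \left(-225 + a\right) \left(-693 + a\right) = 2 - \left(-693 + a\right) \left(-225 + a\right)$)
$M{\left(-206 + 214,U{\left(18,-25 \right)} \right)} + u{\left(361 \right)} = \left(-4 + 146 \cdot 27 \left(-206 + 214\right)\right) - -45154 = \left(-4 + 146 \cdot 27 \cdot 8\right) - -45154 = \left(-4 + 31536\right) - -45154 = 31532 + 45154 = 76686$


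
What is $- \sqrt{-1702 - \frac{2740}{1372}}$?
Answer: $- \frac{i \sqrt{4091297}}{49} \approx - 41.279 i$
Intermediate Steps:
$- \sqrt{-1702 - \frac{2740}{1372}} = - \sqrt{-1702 - \frac{685}{343}} = - \sqrt{- \frac{584471}{343}} = - \frac{i \sqrt{4091297}}{49}$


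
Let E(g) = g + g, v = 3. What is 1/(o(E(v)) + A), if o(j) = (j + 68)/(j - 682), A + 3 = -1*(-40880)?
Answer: 338/13816389 ≈ 2.4464e-5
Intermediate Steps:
E(g) = 2*g
A = 40877 (A = -3 - 1*(-40880) = -3 + 40880 = 40877)
o(j) = (68 + j)/(-682 + j)
1/(o(E(v)) + A) = 1/((68 + 2*3)/(-682 + 2*3) + 40877) = 1/((68 + 6)/(-682 + 6) + 40877) = 1/(74/(-676) + 40877) = 1/(-1/676*74 + 40877) = 1/(-37/338 + 40877) = 1/(13816389/338) = 338/13816389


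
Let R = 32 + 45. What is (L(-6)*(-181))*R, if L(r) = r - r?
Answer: 0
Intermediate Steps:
L(r) = 0
R = 77
(L(-6)*(-181))*R = (0*(-181))*77 = 0*77 = 0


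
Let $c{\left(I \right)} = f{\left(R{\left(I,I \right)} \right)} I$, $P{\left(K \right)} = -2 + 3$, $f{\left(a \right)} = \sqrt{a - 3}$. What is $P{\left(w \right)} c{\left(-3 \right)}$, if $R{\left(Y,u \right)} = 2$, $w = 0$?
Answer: $- 3 i \approx - 3.0 i$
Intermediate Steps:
$f{\left(a \right)} = \sqrt{-3 + a}$
$P{\left(K \right)} = 1$
$c{\left(I \right)} = i I$ ($c{\left(I \right)} = \sqrt{-3 + 2} I = \sqrt{-1} I = i I$)
$P{\left(w \right)} c{\left(-3 \right)} = 1 i \left(-3\right) = 1 \left(- 3 i\right) = - 3 i$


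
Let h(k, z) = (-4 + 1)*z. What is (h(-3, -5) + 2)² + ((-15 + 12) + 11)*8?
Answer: 353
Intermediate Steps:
h(k, z) = -3*z
(h(-3, -5) + 2)² + ((-15 + 12) + 11)*8 = (-3*(-5) + 2)² + ((-15 + 12) + 11)*8 = (15 + 2)² + (-3 + 11)*8 = 17² + 8*8 = 289 + 64 = 353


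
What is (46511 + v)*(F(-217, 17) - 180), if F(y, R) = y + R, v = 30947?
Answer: -29434040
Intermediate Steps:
F(y, R) = R + y
(46511 + v)*(F(-217, 17) - 180) = (46511 + 30947)*((17 - 217) - 180) = 77458*(-200 - 180) = 77458*(-380) = -29434040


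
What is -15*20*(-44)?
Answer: 13200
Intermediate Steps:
-15*20*(-44) = -300*(-44) = 13200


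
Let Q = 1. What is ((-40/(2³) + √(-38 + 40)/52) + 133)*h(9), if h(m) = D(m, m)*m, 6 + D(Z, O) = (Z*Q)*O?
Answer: 86400 + 675*√2/52 ≈ 86418.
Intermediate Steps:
D(Z, O) = -6 + O*Z (D(Z, O) = -6 + (Z*1)*O = -6 + Z*O = -6 + O*Z)
h(m) = m*(-6 + m²) (h(m) = (-6 + m*m)*m = (-6 + m²)*m = m*(-6 + m²))
((-40/(2³) + √(-38 + 40)/52) + 133)*h(9) = ((-40/(2³) + √(-38 + 40)/52) + 133)*(9*(-6 + 9²)) = ((-40/8 + √2*(1/52)) + 133)*(9*(-6 + 81)) = ((-40*⅛ + √2/52) + 133)*(9*75) = ((-5 + √2/52) + 133)*675 = (128 + √2/52)*675 = 86400 + 675*√2/52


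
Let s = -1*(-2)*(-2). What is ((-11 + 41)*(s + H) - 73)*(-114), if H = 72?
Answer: -224238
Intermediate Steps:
s = -4 (s = 2*(-2) = -4)
((-11 + 41)*(s + H) - 73)*(-114) = ((-11 + 41)*(-4 + 72) - 73)*(-114) = (30*68 - 73)*(-114) = (2040 - 73)*(-114) = 1967*(-114) = -224238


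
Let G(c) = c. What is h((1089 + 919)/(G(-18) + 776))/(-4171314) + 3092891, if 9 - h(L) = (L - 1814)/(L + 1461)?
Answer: 340795911678781933/110186848382 ≈ 3.0929e+6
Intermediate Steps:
h(L) = 9 - (-1814 + L)/(1461 + L) (h(L) = 9 - (L - 1814)/(L + 1461) = 9 - (-1814 + L)/(1461 + L))
h((1089 + 919)/(G(-18) + 776))/(-4171314) + 3092891 = ((14963 + 8*((1089 + 919)/(-18 + 776)))/(1461 + (1089 + 919)/(-18 + 776)))/(-4171314) + 3092891 = ((14963 + 8*(2008/758))/(1461 + 2008/758))*(-1/4171314) + 3092891 = ((14963 + 8*(2008*(1/758)))/(1461 + 2008*(1/758)))*(-1/4171314) + 3092891 = ((14963 + 8*(1004/379))/(1461 + 1004/379))*(-1/4171314) + 3092891 = ((14963 + 8032/379)/(554723/379))*(-1/4171314) + 3092891 = ((379/554723)*(5679009/379))*(-1/4171314) + 3092891 = (5679009/554723)*(-1/4171314) + 3092891 = -270429/110186848382 + 3092891 = 340795911678781933/110186848382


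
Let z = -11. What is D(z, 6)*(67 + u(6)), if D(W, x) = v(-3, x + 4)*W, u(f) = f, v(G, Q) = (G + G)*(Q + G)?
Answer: 33726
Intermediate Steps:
v(G, Q) = 2*G*(G + Q) (v(G, Q) = (2*G)*(G + Q) = 2*G*(G + Q))
D(W, x) = W*(-6 - 6*x) (D(W, x) = (2*(-3)*(-3 + (x + 4)))*W = (2*(-3)*(-3 + (4 + x)))*W = (2*(-3)*(1 + x))*W = (-6 - 6*x)*W = W*(-6 - 6*x))
D(z, 6)*(67 + u(6)) = (-6*(-11)*(1 + 6))*(67 + 6) = -6*(-11)*7*73 = 462*73 = 33726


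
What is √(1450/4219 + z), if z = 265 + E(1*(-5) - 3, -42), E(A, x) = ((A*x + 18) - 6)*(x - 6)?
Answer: I*√292607441329/4219 ≈ 128.21*I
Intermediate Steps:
E(A, x) = (-6 + x)*(12 + A*x) (E(A, x) = ((18 + A*x) - 6)*(-6 + x) = (12 + A*x)*(-6 + x) = (-6 + x)*(12 + A*x))
z = -16439 (z = 265 + (-72 + 12*(-42) + (1*(-5) - 3)*(-42)² - 6*(1*(-5) - 3)*(-42)) = 265 + (-72 - 504 + (-5 - 3)*1764 - 6*(-5 - 3)*(-42)) = 265 + (-72 - 504 - 8*1764 - 6*(-8)*(-42)) = 265 + (-72 - 504 - 14112 - 2016) = 265 - 16704 = -16439)
√(1450/4219 + z) = √(1450/4219 - 16439) = √(-69354691/4219) = I*√292607441329/4219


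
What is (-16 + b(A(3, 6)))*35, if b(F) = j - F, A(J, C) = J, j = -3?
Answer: -770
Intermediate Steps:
b(F) = -3 - F
(-16 + b(A(3, 6)))*35 = (-16 + (-3 - 1*3))*35 = (-16 + (-3 - 3))*35 = (-16 - 6)*35 = -22*35 = -770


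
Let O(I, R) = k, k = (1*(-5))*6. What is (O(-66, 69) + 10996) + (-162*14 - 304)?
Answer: 8394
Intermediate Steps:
k = -30 (k = -5*6 = -30)
O(I, R) = -30
(O(-66, 69) + 10996) + (-162*14 - 304) = (-30 + 10996) + (-162*14 - 304) = 10966 + (-2268 - 304) = 10966 - 2572 = 8394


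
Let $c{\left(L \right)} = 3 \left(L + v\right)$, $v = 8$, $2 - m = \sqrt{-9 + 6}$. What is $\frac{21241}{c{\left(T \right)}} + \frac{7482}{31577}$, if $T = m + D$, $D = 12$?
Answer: $\frac{14766926456}{46133997} + \frac{21241 i \sqrt{3}}{1461} \approx 320.09 + 25.182 i$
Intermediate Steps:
$m = 2 - i \sqrt{3}$ ($m = 2 - \sqrt{-9 + 6} = 2 - \sqrt{-3} = 2 - i \sqrt{3} \approx 2.0 - 1.732 i$)
$T = 14 - i \sqrt{3}$ ($T = \left(2 - i \sqrt{3}\right) + 12 = 14 - i \sqrt{3} \approx 14.0 - 1.732 i$)
$c{\left(L \right)} = 24 + 3 L$ ($c{\left(L \right)} = 3 \left(L + 8\right) = 3 \left(8 + L\right) = 24 + 3 L$)
$\frac{21241}{c{\left(T \right)}} + \frac{7482}{31577} = \frac{21241}{24 + 3 \left(14 - i \sqrt{3}\right)} + \frac{7482}{31577} = \frac{21241}{24 + \left(42 - 3 i \sqrt{3}\right)} + 7482 \cdot \frac{1}{31577} = \frac{21241}{66 - 3 i \sqrt{3}} + \frac{7482}{31577} = \frac{7482}{31577} + \frac{21241}{66 - 3 i \sqrt{3}}$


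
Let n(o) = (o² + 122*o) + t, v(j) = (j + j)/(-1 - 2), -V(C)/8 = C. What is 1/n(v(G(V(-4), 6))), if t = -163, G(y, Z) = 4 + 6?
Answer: -9/8387 ≈ -0.0010731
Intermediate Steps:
V(C) = -8*C
G(y, Z) = 10
v(j) = -2*j/3 (v(j) = (2*j)/(-3) = (2*j)*(-⅓) = -2*j/3)
n(o) = -163 + o² + 122*o (n(o) = (o² + 122*o) - 163 = -163 + o² + 122*o)
1/n(v(G(V(-4), 6))) = 1/(-163 + (-⅔*10)² + 122*(-⅔*10)) = 1/(-163 + (-20/3)² + 122*(-20/3)) = 1/(-163 + 400/9 - 2440/3) = 1/(-8387/9) = -9/8387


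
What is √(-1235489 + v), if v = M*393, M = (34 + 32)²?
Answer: √476419 ≈ 690.23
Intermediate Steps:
M = 4356 (M = 66² = 4356)
v = 1711908 (v = 4356*393 = 1711908)
√(-1235489 + v) = √(-1235489 + 1711908) = √476419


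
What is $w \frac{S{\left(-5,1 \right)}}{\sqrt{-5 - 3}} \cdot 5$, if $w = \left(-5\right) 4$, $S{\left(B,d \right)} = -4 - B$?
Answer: $25 i \sqrt{2} \approx 35.355 i$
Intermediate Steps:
$w = -20$
$w \frac{S{\left(-5,1 \right)}}{\sqrt{-5 - 3}} \cdot 5 = - 20 \frac{-4 - -5}{\sqrt{-5 - 3}} \cdot 5 = - 20 \frac{-4 + 5}{\sqrt{-8}} \cdot 5 = - 20 \cdot 1 \frac{1}{2 i \sqrt{2}} \cdot 5 = - 20 \cdot 1 \left(- \frac{i \sqrt{2}}{4}\right) 5 = - 20 \left(- \frac{i \sqrt{2}}{4}\right) 5 = 5 i \sqrt{2} \cdot 5 = 25 i \sqrt{2}$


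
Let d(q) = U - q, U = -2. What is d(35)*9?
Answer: -333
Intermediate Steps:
d(q) = -2 - q
d(35)*9 = (-2 - 1*35)*9 = (-2 - 35)*9 = -37*9 = -333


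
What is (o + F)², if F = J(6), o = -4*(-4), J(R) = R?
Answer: 484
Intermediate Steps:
o = 16
F = 6
(o + F)² = (16 + 6)² = 22² = 484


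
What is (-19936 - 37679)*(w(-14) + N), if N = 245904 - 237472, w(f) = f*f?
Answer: -497102220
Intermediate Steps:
w(f) = f**2
N = 8432
(-19936 - 37679)*(w(-14) + N) = (-19936 - 37679)*((-14)**2 + 8432) = -57615*(196 + 8432) = -57615*8628 = -497102220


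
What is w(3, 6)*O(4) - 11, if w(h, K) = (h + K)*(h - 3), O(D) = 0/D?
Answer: -11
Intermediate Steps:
O(D) = 0
w(h, K) = (-3 + h)*(K + h) (w(h, K) = (K + h)*(-3 + h) = (-3 + h)*(K + h))
w(3, 6)*O(4) - 11 = (3**2 - 3*6 - 3*3 + 6*3)*0 - 11 = (9 - 18 - 9 + 18)*0 - 11 = 0*0 - 11 = 0 - 11 = -11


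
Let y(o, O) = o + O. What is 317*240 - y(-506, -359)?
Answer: 76945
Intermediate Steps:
y(o, O) = O + o
317*240 - y(-506, -359) = 317*240 - (-359 - 506) = 76080 - 1*(-865) = 76080 + 865 = 76945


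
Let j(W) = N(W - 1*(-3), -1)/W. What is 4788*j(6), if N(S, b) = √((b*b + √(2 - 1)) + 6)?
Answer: 1596*√2 ≈ 2257.1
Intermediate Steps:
N(S, b) = √(7 + b²) (N(S, b) = √((b² + √1) + 6) = √((b² + 1) + 6) = √((1 + b²) + 6) = √(7 + b²))
j(W) = 2*√2/W (j(W) = √(7 + (-1)²)/W = √(7 + 1)/W = √8/W = (2*√2)/W = 2*√2/W)
4788*j(6) = 4788*(2*√2/6) = 4788*(2*√2*(⅙)) = 4788*(√2/3) = 1596*√2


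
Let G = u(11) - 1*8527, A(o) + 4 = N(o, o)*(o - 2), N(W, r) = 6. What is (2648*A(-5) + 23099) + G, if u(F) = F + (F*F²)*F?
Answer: -92584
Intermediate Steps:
u(F) = F + F⁴ (u(F) = F + F³*F = F + F⁴)
A(o) = -16 + 6*o (A(o) = -4 + 6*(o - 2) = -4 + 6*(-2 + o) = -4 + (-12 + 6*o) = -16 + 6*o)
G = 6125 (G = (11 + 11⁴) - 1*8527 = (11 + 14641) - 8527 = 14652 - 8527 = 6125)
(2648*A(-5) + 23099) + G = (2648*(-16 + 6*(-5)) + 23099) + 6125 = (2648*(-16 - 30) + 23099) + 6125 = (2648*(-46) + 23099) + 6125 = (-121808 + 23099) + 6125 = -98709 + 6125 = -92584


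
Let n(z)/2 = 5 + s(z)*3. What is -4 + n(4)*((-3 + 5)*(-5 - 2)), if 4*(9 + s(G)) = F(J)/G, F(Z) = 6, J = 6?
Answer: 1161/2 ≈ 580.50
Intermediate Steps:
s(G) = -9 + 3/(2*G) (s(G) = -9 + (6/G)/4 = -9 + 3/(2*G))
n(z) = -44 + 9/z (n(z) = 2*(5 + (-9 + 3/(2*z))*3) = 2*(5 + (-27 + 9/(2*z))) = 2*(-22 + 9/(2*z)) = -44 + 9/z)
-4 + n(4)*((-3 + 5)*(-5 - 2)) = -4 + (-44 + 9/4)*((-3 + 5)*(-5 - 2)) = -4 + (-44 + 9*(¼))*(2*(-7)) = -4 + (-44 + 9/4)*(-14) = -4 - 167/4*(-14) = -4 + 1169/2 = 1161/2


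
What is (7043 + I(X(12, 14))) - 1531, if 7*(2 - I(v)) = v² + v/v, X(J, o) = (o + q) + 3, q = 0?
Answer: 38308/7 ≈ 5472.6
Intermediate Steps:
X(J, o) = 3 + o (X(J, o) = (o + 0) + 3 = o + 3 = 3 + o)
I(v) = 13/7 - v²/7 (I(v) = 2 - (v² + v/v)/7 = 2 - (v² + 1)/7 = 2 - (1 + v²)/7 = 2 + (-⅐ - v²/7) = 13/7 - v²/7)
(7043 + I(X(12, 14))) - 1531 = (7043 + (13/7 - (3 + 14)²/7)) - 1531 = (7043 + (13/7 - ⅐*17²)) - 1531 = (7043 + (13/7 - ⅐*289)) - 1531 = (7043 + (13/7 - 289/7)) - 1531 = (7043 - 276/7) - 1531 = 49025/7 - 1531 = 38308/7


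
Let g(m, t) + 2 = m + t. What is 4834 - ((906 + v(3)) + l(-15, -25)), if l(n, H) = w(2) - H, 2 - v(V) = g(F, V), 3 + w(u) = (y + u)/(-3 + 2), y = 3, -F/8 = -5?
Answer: 3950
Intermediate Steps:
F = 40 (F = -8*(-5) = 40)
w(u) = -6 - u (w(u) = -3 + (3 + u)/(-3 + 2) = -3 + (3 + u)/(-1) = -3 + (3 + u)*(-1) = -3 + (-3 - u) = -6 - u)
g(m, t) = -2 + m + t (g(m, t) = -2 + (m + t) = -2 + m + t)
v(V) = -36 - V (v(V) = 2 - (-2 + 40 + V) = 2 - (38 + V) = 2 + (-38 - V) = -36 - V)
l(n, H) = -8 - H (l(n, H) = (-6 - 1*2) - H = (-6 - 2) - H = -8 - H)
4834 - ((906 + v(3)) + l(-15, -25)) = 4834 - ((906 + (-36 - 1*3)) + (-8 - 1*(-25))) = 4834 - ((906 + (-36 - 3)) + (-8 + 25)) = 4834 - ((906 - 39) + 17) = 4834 - (867 + 17) = 4834 - 1*884 = 4834 - 884 = 3950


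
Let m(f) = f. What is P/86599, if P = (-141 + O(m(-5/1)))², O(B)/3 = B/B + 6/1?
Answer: 14400/86599 ≈ 0.16628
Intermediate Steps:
O(B) = 21 (O(B) = 3*(B/B + 6/1) = 3*(1 + 6*1) = 3*(1 + 6) = 3*7 = 21)
P = 14400 (P = (-141 + 21)² = (-120)² = 14400)
P/86599 = 14400/86599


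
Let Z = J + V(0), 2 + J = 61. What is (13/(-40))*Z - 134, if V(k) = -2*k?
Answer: -6127/40 ≈ -153.18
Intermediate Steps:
J = 59 (J = -2 + 61 = 59)
Z = 59 (Z = 59 - 2*0 = 59 + 0 = 59)
(13/(-40))*Z - 134 = (13/(-40))*59 - 134 = (13*(-1/40))*59 - 134 = -13/40*59 - 134 = -767/40 - 134 = -6127/40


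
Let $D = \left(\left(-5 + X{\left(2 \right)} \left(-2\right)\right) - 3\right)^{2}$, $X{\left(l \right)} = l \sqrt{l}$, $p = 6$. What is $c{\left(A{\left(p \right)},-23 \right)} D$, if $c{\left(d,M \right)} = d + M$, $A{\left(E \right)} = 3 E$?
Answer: $-480 - 320 \sqrt{2} \approx -932.55$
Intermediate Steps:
$X{\left(l \right)} = l^{\frac{3}{2}}$
$D = \left(-8 - 4 \sqrt{2}\right)^{2}$ ($D = \left(\left(-5 + 2^{\frac{3}{2}} \left(-2\right)\right) - 3\right)^{2} = \left(\left(-5 + 2 \sqrt{2} \left(-2\right)\right) - 3\right)^{2} = \left(\left(-5 - 4 \sqrt{2}\right) - 3\right)^{2} = \left(-8 - 4 \sqrt{2}\right)^{2} \approx 186.51$)
$c{\left(d,M \right)} = M + d$
$c{\left(A{\left(p \right)},-23 \right)} D = \left(-23 + 3 \cdot 6\right) \left(96 + 64 \sqrt{2}\right) = \left(-23 + 18\right) \left(96 + 64 \sqrt{2}\right) = - 5 \left(96 + 64 \sqrt{2}\right) = -480 - 320 \sqrt{2}$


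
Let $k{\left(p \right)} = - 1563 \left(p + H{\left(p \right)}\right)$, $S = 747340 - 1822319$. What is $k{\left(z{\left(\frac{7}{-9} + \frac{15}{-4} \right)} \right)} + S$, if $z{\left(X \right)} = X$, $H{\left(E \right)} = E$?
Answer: $- \frac{6364951}{6} \approx -1.0608 \cdot 10^{6}$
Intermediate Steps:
$S = -1074979$ ($S = 747340 - 1822319 = -1074979$)
$k{\left(p \right)} = - 3126 p$ ($k{\left(p \right)} = - 1563 \left(p + p\right) = - 1563 \cdot 2 p = - 3126 p$)
$k{\left(z{\left(\frac{7}{-9} + \frac{15}{-4} \right)} \right)} + S = - 3126 \left(\frac{7}{-9} + \frac{15}{-4}\right) - 1074979 = - 3126 \left(7 \left(- \frac{1}{9}\right) + 15 \left(- \frac{1}{4}\right)\right) - 1074979 = - 3126 \left(- \frac{7}{9} - \frac{15}{4}\right) - 1074979 = \left(-3126\right) \left(- \frac{163}{36}\right) - 1074979 = \frac{84923}{6} - 1074979 = - \frac{6364951}{6}$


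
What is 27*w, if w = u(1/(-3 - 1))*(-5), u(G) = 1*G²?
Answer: -135/16 ≈ -8.4375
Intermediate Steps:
u(G) = G²
w = -5/16 (w = (1/(-3 - 1))²*(-5) = (1/(-4))²*(-5) = (-¼)²*(-5) = (1/16)*(-5) = -5/16 ≈ -0.31250)
27*w = 27*(-5/16) = -135/16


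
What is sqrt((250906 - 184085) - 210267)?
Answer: I*sqrt(143446) ≈ 378.74*I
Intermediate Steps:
sqrt((250906 - 184085) - 210267) = sqrt(66821 - 210267) = sqrt(-143446) = I*sqrt(143446)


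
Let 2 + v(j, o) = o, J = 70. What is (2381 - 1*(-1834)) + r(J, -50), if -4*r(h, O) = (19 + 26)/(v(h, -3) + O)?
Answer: 185469/44 ≈ 4215.2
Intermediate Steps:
v(j, o) = -2 + o
r(h, O) = -45/(4*(-5 + O)) (r(h, O) = -(19 + 26)/(4*((-2 - 3) + O)) = -45/(4*(-5 + O)))
(2381 - 1*(-1834)) + r(J, -50) = (2381 - 1*(-1834)) - 45/(-20 + 4*(-50)) = (2381 + 1834) - 45/(-20 - 200) = 4215 - 45/(-220) = 4215 - 45*(-1/220) = 4215 + 9/44 = 185469/44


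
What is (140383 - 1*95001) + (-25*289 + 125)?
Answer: 38282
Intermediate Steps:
(140383 - 1*95001) + (-25*289 + 125) = (140383 - 95001) + (-7225 + 125) = 45382 - 7100 = 38282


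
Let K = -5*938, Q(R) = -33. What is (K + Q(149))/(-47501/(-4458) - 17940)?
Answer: 21055134/79929019 ≈ 0.26342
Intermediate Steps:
K = -4690
(K + Q(149))/(-47501/(-4458) - 17940) = (-4690 - 33)/(-47501/(-4458) - 17940) = -4723/(-47501*(-1/4458) - 17940) = -4723/(47501/4458 - 17940) = -4723/(-79929019/4458) = -4723*(-4458/79929019) = 21055134/79929019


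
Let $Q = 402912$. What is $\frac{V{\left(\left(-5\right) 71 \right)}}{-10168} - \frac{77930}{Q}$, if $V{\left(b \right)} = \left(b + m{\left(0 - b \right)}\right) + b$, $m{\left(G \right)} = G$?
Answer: $- \frac{40584905}{256050576} \approx -0.1585$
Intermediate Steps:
$V{\left(b \right)} = b$ ($V{\left(b \right)} = \left(b + \left(0 - b\right)\right) + b = \left(b - b\right) + b = 0 + b = b$)
$\frac{V{\left(\left(-5\right) 71 \right)}}{-10168} - \frac{77930}{Q} = \frac{\left(-5\right) 71}{-10168} - \frac{77930}{402912} = \left(-355\right) \left(- \frac{1}{10168}\right) - \frac{38965}{201456} = \frac{355}{10168} - \frac{38965}{201456} = - \frac{40584905}{256050576}$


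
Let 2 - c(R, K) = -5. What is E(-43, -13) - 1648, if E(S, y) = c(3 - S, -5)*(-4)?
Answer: -1676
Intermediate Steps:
c(R, K) = 7 (c(R, K) = 2 - 1*(-5) = 2 + 5 = 7)
E(S, y) = -28 (E(S, y) = 7*(-4) = -28)
E(-43, -13) - 1648 = -28 - 1648 = -1676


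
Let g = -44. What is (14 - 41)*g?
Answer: 1188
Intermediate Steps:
(14 - 41)*g = (14 - 41)*(-44) = -27*(-44) = 1188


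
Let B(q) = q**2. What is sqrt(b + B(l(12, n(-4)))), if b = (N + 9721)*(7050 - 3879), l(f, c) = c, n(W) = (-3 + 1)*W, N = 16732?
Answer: sqrt(83882527) ≈ 9158.7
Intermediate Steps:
n(W) = -2*W
b = 83882463 (b = (16732 + 9721)*(7050 - 3879) = 26453*3171 = 83882463)
sqrt(b + B(l(12, n(-4)))) = sqrt(83882463 + (-2*(-4))**2) = sqrt(83882463 + 8**2) = sqrt(83882463 + 64) = sqrt(83882527)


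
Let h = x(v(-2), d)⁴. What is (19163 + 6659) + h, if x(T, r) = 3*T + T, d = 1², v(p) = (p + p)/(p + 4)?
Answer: 29918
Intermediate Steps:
v(p) = 2*p/(4 + p) (v(p) = (2*p)/(4 + p) = 2*p/(4 + p))
d = 1
x(T, r) = 4*T
h = 4096 (h = (4*(2*(-2)/(4 - 2)))⁴ = (4*(2*(-2)/2))⁴ = (4*(2*(-2)*(½)))⁴ = (4*(-2))⁴ = (-8)⁴ = 4096)
(19163 + 6659) + h = (19163 + 6659) + 4096 = 25822 + 4096 = 29918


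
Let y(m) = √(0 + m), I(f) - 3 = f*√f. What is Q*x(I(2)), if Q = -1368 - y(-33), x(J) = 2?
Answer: -2736 - 2*I*√33 ≈ -2736.0 - 11.489*I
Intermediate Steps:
I(f) = 3 + f^(3/2) (I(f) = 3 + f*√f = 3 + f^(3/2))
y(m) = √m
Q = -1368 - I*√33 (Q = -1368 - √(-33) = -1368 - I*√33 ≈ -1368.0 - 5.7446*I)
Q*x(I(2)) = (-1368 - I*√33)*2 = -2736 - 2*I*√33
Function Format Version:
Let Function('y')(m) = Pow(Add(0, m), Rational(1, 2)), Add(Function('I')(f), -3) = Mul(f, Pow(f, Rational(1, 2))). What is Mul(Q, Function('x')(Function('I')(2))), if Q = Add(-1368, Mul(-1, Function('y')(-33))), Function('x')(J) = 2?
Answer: Add(-2736, Mul(-2, I, Pow(33, Rational(1, 2)))) ≈ Add(-2736.0, Mul(-11.489, I))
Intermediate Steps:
Function('I')(f) = Add(3, Pow(f, Rational(3, 2))) (Function('I')(f) = Add(3, Mul(f, Pow(f, Rational(1, 2)))) = Add(3, Pow(f, Rational(3, 2))))
Function('y')(m) = Pow(m, Rational(1, 2))
Q = Add(-1368, Mul(-1, I, Pow(33, Rational(1, 2)))) (Q = Add(-1368, Mul(-1, Pow(-33, Rational(1, 2)))) = Add(-1368, Mul(-1, Mul(I, Pow(33, Rational(1, 2))))) = Add(-1368, Mul(-1, I, Pow(33, Rational(1, 2)))) ≈ Add(-1368.0, Mul(-5.7446, I)))
Mul(Q, Function('x')(Function('I')(2))) = Mul(Add(-1368, Mul(-1, I, Pow(33, Rational(1, 2)))), 2) = Add(-2736, Mul(-2, I, Pow(33, Rational(1, 2))))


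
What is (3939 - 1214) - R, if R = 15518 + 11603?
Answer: -24396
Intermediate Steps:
R = 27121
(3939 - 1214) - R = (3939 - 1214) - 1*27121 = 2725 - 27121 = -24396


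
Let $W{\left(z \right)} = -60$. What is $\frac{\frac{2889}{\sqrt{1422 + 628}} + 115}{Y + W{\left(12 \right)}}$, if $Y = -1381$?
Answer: $- \frac{115}{1441} - \frac{2889 \sqrt{82}}{590810} \approx -0.12409$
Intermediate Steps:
$\frac{\frac{2889}{\sqrt{1422 + 628}} + 115}{Y + W{\left(12 \right)}} = \frac{\frac{2889}{\sqrt{1422 + 628}} + 115}{-1381 - 60} = \frac{\frac{2889}{\sqrt{2050}} + 115}{-1441} = \left(\frac{2889}{5 \sqrt{82}} + 115\right) \left(- \frac{1}{1441}\right) = \left(2889 \frac{\sqrt{82}}{410} + 115\right) \left(- \frac{1}{1441}\right) = \left(\frac{2889 \sqrt{82}}{410} + 115\right) \left(- \frac{1}{1441}\right) = \left(115 + \frac{2889 \sqrt{82}}{410}\right) \left(- \frac{1}{1441}\right) = - \frac{115}{1441} - \frac{2889 \sqrt{82}}{590810}$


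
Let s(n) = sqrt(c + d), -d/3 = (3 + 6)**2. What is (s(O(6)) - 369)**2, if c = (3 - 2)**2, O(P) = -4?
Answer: 135919 - 8118*I*sqrt(2) ≈ 1.3592e+5 - 11481.0*I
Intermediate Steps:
c = 1 (c = 1**2 = 1)
d = -243 (d = -3*(3 + 6)**2 = -3*9**2 = -3*81 = -243)
s(n) = 11*I*sqrt(2) (s(n) = sqrt(1 - 243) = sqrt(-242) = 11*I*sqrt(2))
(s(O(6)) - 369)**2 = (11*I*sqrt(2) - 369)**2 = (-369 + 11*I*sqrt(2))**2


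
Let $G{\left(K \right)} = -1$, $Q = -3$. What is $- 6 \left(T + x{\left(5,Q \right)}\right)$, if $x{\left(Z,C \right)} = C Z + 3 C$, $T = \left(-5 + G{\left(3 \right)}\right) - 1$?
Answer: $186$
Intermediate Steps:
$T = -7$ ($T = \left(-5 - 1\right) - 1 = -6 - 1 = -7$)
$x{\left(Z,C \right)} = 3 C + C Z$
$- 6 \left(T + x{\left(5,Q \right)}\right) = - 6 \left(-7 - 3 \left(3 + 5\right)\right) = - 6 \left(-7 - 24\right) = \left(-6\right) \left(-31\right) = 186$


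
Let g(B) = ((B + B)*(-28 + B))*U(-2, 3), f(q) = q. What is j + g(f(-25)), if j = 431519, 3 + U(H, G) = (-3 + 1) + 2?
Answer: 423569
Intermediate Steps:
U(H, G) = -3 (U(H, G) = -3 + ((-3 + 1) + 2) = -3 + (-2 + 2) = -3 + 0 = -3)
g(B) = -6*B*(-28 + B) (g(B) = ((B + B)*(-28 + B))*(-3) = ((2*B)*(-28 + B))*(-3) = (2*B*(-28 + B))*(-3) = -6*B*(-28 + B))
j + g(f(-25)) = 431519 + 6*(-25)*(28 - 1*(-25)) = 431519 + 6*(-25)*(28 + 25) = 431519 + 6*(-25)*53 = 431519 - 7950 = 423569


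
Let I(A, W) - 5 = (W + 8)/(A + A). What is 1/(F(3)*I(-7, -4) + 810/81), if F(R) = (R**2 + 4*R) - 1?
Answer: 7/730 ≈ 0.0095890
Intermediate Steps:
I(A, W) = 5 + (8 + W)/(2*A) (I(A, W) = 5 + (W + 8)/(A + A) = 5 + (8 + W)/((2*A)) = 5 + (8 + W)*(1/(2*A)) = 5 + (8 + W)/(2*A))
F(R) = -1 + R**2 + 4*R
1/(F(3)*I(-7, -4) + 810/81) = 1/((-1 + 3**2 + 4*3)*((1/2)*(8 - 4 + 10*(-7))/(-7)) + 810/81) = 1/((-1 + 9 + 12)*((1/2)*(-1/7)*(8 - 4 - 70)) + 810*(1/81)) = 1/(20*((1/2)*(-1/7)*(-66)) + 10) = 1/(20*(33/7) + 10) = 1/(660/7 + 10) = 1/(730/7) = 7/730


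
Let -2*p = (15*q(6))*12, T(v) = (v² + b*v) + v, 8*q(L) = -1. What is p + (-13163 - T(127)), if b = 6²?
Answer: -135919/4 ≈ -33980.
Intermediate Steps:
b = 36
q(L) = -⅛ (q(L) = (⅛)*(-1) = -⅛)
T(v) = v² + 37*v (T(v) = (v² + 36*v) + v = v² + 37*v)
p = 45/4 (p = -15*(-⅛)*12/2 = -(-15)*12/16 = -½*(-45/2) = 45/4 ≈ 11.250)
p + (-13163 - T(127)) = 45/4 + (-13163 - 127*(37 + 127)) = 45/4 + (-13163 - 127*164) = 45/4 + (-13163 - 1*20828) = 45/4 + (-13163 - 20828) = 45/4 - 33991 = -135919/4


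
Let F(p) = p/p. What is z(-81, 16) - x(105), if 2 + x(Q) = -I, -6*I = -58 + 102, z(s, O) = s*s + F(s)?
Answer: 19670/3 ≈ 6556.7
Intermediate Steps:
F(p) = 1
z(s, O) = 1 + s**2 (z(s, O) = s*s + 1 = s**2 + 1 = 1 + s**2)
I = -22/3 (I = -(-58 + 102)/6 = -1/6*44 = -22/3 ≈ -7.3333)
x(Q) = 16/3 (x(Q) = -2 - 1*(-22/3) = -2 + 22/3 = 16/3)
z(-81, 16) - x(105) = (1 + (-81)**2) - 1*16/3 = (1 + 6561) - 16/3 = 6562 - 16/3 = 19670/3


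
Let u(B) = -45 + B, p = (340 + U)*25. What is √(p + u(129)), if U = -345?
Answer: I*√41 ≈ 6.4031*I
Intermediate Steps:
p = -125 (p = (340 - 345)*25 = -5*25 = -125)
√(p + u(129)) = √(-125 + (-45 + 129)) = √(-125 + 84) = √(-41) = I*√41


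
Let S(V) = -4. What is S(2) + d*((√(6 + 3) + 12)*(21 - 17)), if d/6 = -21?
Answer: -7564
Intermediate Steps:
d = -126 (d = 6*(-21) = -126)
S(2) + d*((√(6 + 3) + 12)*(21 - 17)) = -4 - 126*(√(6 + 3) + 12)*(21 - 17) = -4 - 126*(√9 + 12)*4 = -4 - 126*(3 + 12)*4 = -4 - 1890*4 = -4 - 126*60 = -4 - 7560 = -7564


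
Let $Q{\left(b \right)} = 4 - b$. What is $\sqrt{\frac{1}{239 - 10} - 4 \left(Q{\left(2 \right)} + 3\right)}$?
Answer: $\frac{i \sqrt{1048591}}{229} \approx 4.4716 i$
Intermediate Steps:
$\sqrt{\frac{1}{239 - 10} - 4 \left(Q{\left(2 \right)} + 3\right)} = \sqrt{\frac{1}{239 - 10} - 4 \left(\left(4 - 2\right) + 3\right)} = \sqrt{\frac{1}{229} - 4 \left(\left(4 - 2\right) + 3\right)} = \sqrt{\frac{1}{229} - 4 \left(2 + 3\right)} = \sqrt{\frac{1}{229} - 20} = \sqrt{- \frac{4579}{229}} = \frac{i \sqrt{1048591}}{229}$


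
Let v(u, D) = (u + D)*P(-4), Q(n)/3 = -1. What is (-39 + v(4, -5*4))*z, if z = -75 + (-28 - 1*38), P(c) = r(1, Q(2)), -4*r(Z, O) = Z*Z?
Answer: 4935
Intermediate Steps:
Q(n) = -3 (Q(n) = 3*(-1) = -3)
r(Z, O) = -Z²/4 (r(Z, O) = -Z*Z/4 = -Z²/4)
P(c) = -¼ (P(c) = -¼*1² = -¼*1 = -¼)
z = -141 (z = -75 + (-28 - 38) = -75 - 66 = -141)
v(u, D) = -D/4 - u/4 (v(u, D) = (u + D)*(-¼) = (D + u)*(-¼) = -D/4 - u/4)
(-39 + v(4, -5*4))*z = (-39 + (-(-5)*4/4 - ¼*4))*(-141) = (-39 + (-¼*(-20) - 1))*(-141) = (-39 + (5 - 1))*(-141) = (-39 + 4)*(-141) = -35*(-141) = 4935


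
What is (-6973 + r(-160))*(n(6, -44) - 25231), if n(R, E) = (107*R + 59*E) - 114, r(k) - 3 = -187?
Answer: 195378943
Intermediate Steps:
r(k) = -184 (r(k) = 3 - 187 = -184)
n(R, E) = -114 + 59*E + 107*R (n(R, E) = (59*E + 107*R) - 114 = -114 + 59*E + 107*R)
(-6973 + r(-160))*(n(6, -44) - 25231) = (-6973 - 184)*((-114 + 59*(-44) + 107*6) - 25231) = -7157*((-114 - 2596 + 642) - 25231) = -7157*(-2068 - 25231) = -7157*(-27299) = 195378943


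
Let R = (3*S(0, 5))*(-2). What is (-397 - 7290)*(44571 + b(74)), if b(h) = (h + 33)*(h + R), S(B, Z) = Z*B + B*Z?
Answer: -403482943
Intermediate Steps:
S(B, Z) = 2*B*Z (S(B, Z) = B*Z + B*Z = 2*B*Z)
R = 0 (R = (3*(2*0*5))*(-2) = (3*0)*(-2) = 0*(-2) = 0)
b(h) = h*(33 + h) (b(h) = (h + 33)*(h + 0) = (33 + h)*h = h*(33 + h))
(-397 - 7290)*(44571 + b(74)) = (-397 - 7290)*(44571 + 74*(33 + 74)) = -7687*(44571 + 74*107) = -7687*(44571 + 7918) = -7687*52489 = -403482943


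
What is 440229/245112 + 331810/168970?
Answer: 5190536895/1380552488 ≈ 3.7598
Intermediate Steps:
440229/245112 + 331810/168970 = 440229*(1/245112) + 331810*(1/168970) = 146743/81704 + 33181/16897 = 5190536895/1380552488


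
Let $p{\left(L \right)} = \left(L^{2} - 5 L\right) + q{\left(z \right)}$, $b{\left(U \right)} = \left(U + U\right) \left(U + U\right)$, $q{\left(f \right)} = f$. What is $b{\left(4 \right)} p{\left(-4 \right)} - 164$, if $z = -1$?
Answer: $2076$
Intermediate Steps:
$b{\left(U \right)} = 4 U^{2}$ ($b{\left(U \right)} = 2 U 2 U = 4 U^{2}$)
$p{\left(L \right)} = -1 + L^{2} - 5 L$ ($p{\left(L \right)} = \left(L^{2} - 5 L\right) - 1 = -1 + L^{2} - 5 L$)
$b{\left(4 \right)} p{\left(-4 \right)} - 164 = 4 \cdot 4^{2} \left(-1 + \left(-4\right)^{2} - -20\right) - 164 = 4 \cdot 16 \left(-1 + 16 + 20\right) - 164 = 64 \cdot 35 - 164 = 2240 - 164 = 2076$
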